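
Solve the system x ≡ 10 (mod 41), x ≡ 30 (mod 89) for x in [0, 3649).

41⁻¹ mod 89: 41×76 ≡ 1 (mod 89), so 41⁻¹ ≡ 76.
x = 10 + 41×((30 − 10)×76 mod 89) = 10 + 41×7 = 297.

297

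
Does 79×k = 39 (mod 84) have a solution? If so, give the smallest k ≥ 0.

gcd(79, 84) = 1, so a unique solution mod 84 exists.
79⁻¹ ≡ 67 (mod 84).
k ≡ 67×39 ≡ 9 (mod 84).

9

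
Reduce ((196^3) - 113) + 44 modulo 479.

(196)^3 ≡ 135 (mod 479)
135 - 113 = 22
22 + 44 = 66

66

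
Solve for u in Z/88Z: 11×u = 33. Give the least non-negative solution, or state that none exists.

gcd(11, 88) = 11, and 11 | 33, so solutions exist.
Divide through by 11: 1×u ≡ 3 mod 8.
1⁻¹ ≡ 1 (mod 8).
u ≡ 1×3 ≡ 3 (mod 8).
The smallest non-negative solution is u = 3.

3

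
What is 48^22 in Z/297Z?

22 in binary is 10110, i.e. 22 = 16 + 4 + 2.
48^1 ≡ 48 (mod 297)
48^2 ≡ 48^2 = 2304 ≡ 225 (mod 297)
48^4 ≡ 225^2 = 50625 ≡ 135 (mod 297)
48^8 ≡ 135^2 = 18225 ≡ 108 (mod 297)
48^16 ≡ 108^2 = 11664 ≡ 81 (mod 297)
48^22 = 48^16 · 48^4 · 48^2 ≡ 81 · 135 · 225 (mod 297).
Accumulate the product:
81 · 135 = 10935 ≡ 243
243 · 225 = 54675 ≡ 27

27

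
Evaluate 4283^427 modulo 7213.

Compute successive squares:
427 in binary is 110101011, i.e. 427 = 256 + 128 + 32 + 8 + 2 + 1.
4283^1 ≡ 4283 (mod 7213)
4283^2 ≡ 4283^2 = 18344089 ≡ 1430 (mod 7213)
4283^4 ≡ 1430^2 = 2044900 ≡ 3621 (mod 7213)
4283^8 ≡ 3621^2 = 13111641 ≡ 5620 (mod 7213)
4283^16 ≡ 5620^2 = 31584400 ≡ 5886 (mod 7213)
4283^32 ≡ 5886^2 = 34644996 ≡ 957 (mod 7213)
4283^64 ≡ 957^2 = 915849 ≡ 7011 (mod 7213)
4283^128 ≡ 7011^2 = 49154121 ≡ 4739 (mod 7213)
4283^256 ≡ 4739^2 = 22458121 ≡ 4052 (mod 7213)
4283^427 = 4283^256 · 4283^128 · 4283^32 · 4283^8 · 4283^2 · 4283^1 ≡ 4052 · 4739 · 957 · 5620 · 1430 · 4283 (mod 7213).
Accumulate the product:
4052 · 4739 = 19202428 ≡ 1422
1422 · 957 = 1360854 ≡ 4810
4810 · 5620 = 27032200 ≡ 5089
5089 · 1430 = 7277270 ≡ 6566
6566 · 4283 = 28122178 ≡ 5904

5904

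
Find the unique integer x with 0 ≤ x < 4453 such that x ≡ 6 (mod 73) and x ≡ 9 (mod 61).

73⁻¹ mod 61: 73×56 ≡ 1 (mod 61), so 73⁻¹ ≡ 56.
x = 6 + 73×((9 − 6)×56 mod 61) = 6 + 73×46 = 3364.

3364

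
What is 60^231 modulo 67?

1

Compute successive squares:
231 in binary is 11100111, i.e. 231 = 128 + 64 + 32 + 4 + 2 + 1.
60^1 ≡ 60 (mod 67)
60^2 ≡ 60^2 = 3600 ≡ 49 (mod 67)
60^4 ≡ 49^2 = 2401 ≡ 56 (mod 67)
60^8 ≡ 56^2 = 3136 ≡ 54 (mod 67)
60^16 ≡ 54^2 = 2916 ≡ 35 (mod 67)
60^32 ≡ 35^2 = 1225 ≡ 19 (mod 67)
60^64 ≡ 19^2 = 361 ≡ 26 (mod 67)
60^128 ≡ 26^2 = 676 ≡ 6 (mod 67)
60^231 = 60^128 × 60^64 × 60^32 × 60^4 × 60^2 × 60^1 ≡ 6 × 26 × 19 × 56 × 49 × 60 (mod 67).
Accumulate the product:
6 × 26 = 156 ≡ 22
22 × 19 = 418 ≡ 16
16 × 56 = 896 ≡ 25
25 × 49 = 1225 ≡ 19
19 × 60 = 1140 ≡ 1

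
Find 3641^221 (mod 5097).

1067

3641^1 ≡ 3641 (mod 5097)
3641^2 ≡ 3641^2 = 13256881 ≡ 4681 (mod 5097)
3641^4 ≡ 4681^2 = 21911761 ≡ 4855 (mod 5097)
3641^8 ≡ 4855^2 = 23571025 ≡ 2497 (mod 5097)
3641^16 ≡ 2497^2 = 6235009 ≡ 1378 (mod 5097)
3641^32 ≡ 1378^2 = 1898884 ≡ 2800 (mod 5097)
3641^64 ≡ 2800^2 = 7840000 ≡ 814 (mod 5097)
3641^128 ≡ 814^2 = 662596 ≡ 5083 (mod 5097)
3641^221 = 3641^128 × 3641^64 × 3641^16 × 3641^8 × 3641^4 × 3641^1 ≡ 5083 × 814 × 1378 × 2497 × 4855 × 3641 (mod 5097).
Accumulate the product:
5083 × 814 = 4137562 ≡ 3895
3895 × 1378 = 5367310 ≡ 169
169 × 2497 = 421993 ≡ 4039
4039 × 4855 = 19609345 ≡ 1186
1186 × 3641 = 4318226 ≡ 1067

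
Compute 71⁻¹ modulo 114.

114 = 1·71 + 43
71 = 1·43 + 28
43 = 1·28 + 15
28 = 1·15 + 13
15 = 1·13 + 2
13 = 6·2 + 1
2 = 2·1 + 0
gcd(71, 114) = 1, so the inverse exists.
Bézout: 1 = −33·114 + 53·71.
So 71⁻¹ ≡ 53 (mod 114).

53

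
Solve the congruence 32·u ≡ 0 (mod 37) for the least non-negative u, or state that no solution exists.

0

gcd(32, 37) = 1, so a unique solution mod 37 exists.
32⁻¹ ≡ 22 (mod 37).
u ≡ 22·0 ≡ 0 (mod 37).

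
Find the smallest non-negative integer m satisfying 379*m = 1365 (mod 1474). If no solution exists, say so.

867

gcd(379, 1474) = 1, so a unique solution mod 1474 exists.
379⁻¹ ≡ 1439 (mod 1474).
m ≡ 1439*1365 ≡ 867 (mod 1474).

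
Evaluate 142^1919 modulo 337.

Compute successive squares:
142^1 ≡ 142 (mod 337)
142^2 ≡ 142^2 = 20164 ≡ 281 (mod 337)
142^4 ≡ 281^2 = 78961 ≡ 103 (mod 337)
142^8 ≡ 103^2 = 10609 ≡ 162 (mod 337)
142^16 ≡ 162^2 = 26244 ≡ 295 (mod 337)
142^32 ≡ 295^2 = 87025 ≡ 79 (mod 337)
142^64 ≡ 79^2 = 6241 ≡ 175 (mod 337)
142^128 ≡ 175^2 = 30625 ≡ 295 (mod 337)
142^256 ≡ 295^2 = 87025 ≡ 79 (mod 337)
142^512 ≡ 79^2 = 6241 ≡ 175 (mod 337)
142^1024 ≡ 175^2 = 30625 ≡ 295 (mod 337)
142^1919 = 142^1024 · 142^512 · 142^256 · 142^64 · 142^32 · 142^16 · 142^8 · 142^4 · 142^2 · 142^1 ≡ 295 · 175 · 79 · 175 · 79 · 295 · 162 · 103 · 281 · 142 (mod 337).
Accumulate the product:
295 · 175 = 51625 ≡ 64
64 · 79 = 5056 ≡ 1
1 · 175 = 175
175 · 79 = 13825 ≡ 8
8 · 295 = 2360 ≡ 1
1 · 162 = 162
162 · 103 = 16686 ≡ 173
173 · 281 = 48613 ≡ 85
85 · 142 = 12070 ≡ 275

275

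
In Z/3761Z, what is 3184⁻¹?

717

Apply the Euclidean algorithm and back-substitute:
3761 = 1×3184 + 577
3184 = 5×577 + 299
577 = 1×299 + 278
299 = 1×278 + 21
278 = 13×21 + 5
21 = 4×5 + 1
5 = 5×1 + 0
gcd(3184, 3761) = 1, so the inverse exists.
Bézout: 1 = −607×3761 + 717×3184.
So 3184⁻¹ ≡ 717 (mod 3761).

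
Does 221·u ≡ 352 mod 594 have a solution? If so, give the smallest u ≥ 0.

308

gcd(221, 594) = 1, so a unique solution mod 594 exists.
221⁻¹ ≡ 551 (mod 594).
u ≡ 551·352 ≡ 308 (mod 594).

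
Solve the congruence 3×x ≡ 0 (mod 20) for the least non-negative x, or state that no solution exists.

0

gcd(3, 20) = 1, so a unique solution mod 20 exists.
3⁻¹ ≡ 7 (mod 20).
x ≡ 7×0 ≡ 0 (mod 20).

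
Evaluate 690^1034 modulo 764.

By square-and-multiply:
1034 in binary is 10000001010, i.e. 1034 = 1024 + 8 + 2.
690^1 ≡ 690 (mod 764)
690^2 ≡ 690^2 = 476100 ≡ 128 (mod 764)
690^4 ≡ 128^2 = 16384 ≡ 340 (mod 764)
690^8 ≡ 340^2 = 115600 ≡ 236 (mod 764)
690^16 ≡ 236^2 = 55696 ≡ 688 (mod 764)
690^32 ≡ 688^2 = 473344 ≡ 428 (mod 764)
690^64 ≡ 428^2 = 183184 ≡ 588 (mod 764)
690^128 ≡ 588^2 = 345744 ≡ 416 (mod 764)
690^256 ≡ 416^2 = 173056 ≡ 392 (mod 764)
690^512 ≡ 392^2 = 153664 ≡ 100 (mod 764)
690^1024 ≡ 100^2 = 10000 ≡ 68 (mod 764)
690^1034 = 690^1024 · 690^8 · 690^2 ≡ 68 · 236 · 128 (mod 764).
Accumulate the product:
68 · 236 = 16048 ≡ 4
4 · 128 = 512

512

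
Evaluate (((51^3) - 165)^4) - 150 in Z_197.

(51)^3 ≡ 70 (mod 197)
70 - 165 = -95 ≡ 102 (mod 197)
(102)^4 ≡ 187 (mod 197)
187 - 150 = 37

37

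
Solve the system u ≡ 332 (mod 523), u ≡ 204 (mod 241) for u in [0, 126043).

523⁻¹ mod 241: 523·194 ≡ 1 (mod 241), so 523⁻¹ ≡ 194.
u = 332 + 523·((204 − 332)·194 mod 241) = 332 + 523·232 = 121668.

121668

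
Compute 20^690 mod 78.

20^1 ≡ 20 (mod 78)
20^2 ≡ 20^2 = 400 ≡ 10 (mod 78)
20^4 ≡ 10^2 = 100 ≡ 22 (mod 78)
20^8 ≡ 22^2 = 484 ≡ 16 (mod 78)
20^16 ≡ 16^2 = 256 ≡ 22 (mod 78)
20^32 ≡ 22^2 = 484 ≡ 16 (mod 78)
20^64 ≡ 16^2 = 256 ≡ 22 (mod 78)
20^128 ≡ 22^2 = 484 ≡ 16 (mod 78)
20^256 ≡ 16^2 = 256 ≡ 22 (mod 78)
20^512 ≡ 22^2 = 484 ≡ 16 (mod 78)
20^690 = 20^512 · 20^128 · 20^32 · 20^16 · 20^2 ≡ 16 · 16 · 16 · 22 · 10 (mod 78).
Accumulate the product:
16 · 16 = 256 ≡ 22
22 · 16 = 352 ≡ 40
40 · 22 = 880 ≡ 22
22 · 10 = 220 ≡ 64

64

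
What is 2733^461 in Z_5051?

2733^1 ≡ 2733 (mod 5051)
2733^2 ≡ 2733^2 = 7469289 ≡ 3911 (mod 5051)
2733^4 ≡ 3911^2 = 15295921 ≡ 1493 (mod 5051)
2733^8 ≡ 1493^2 = 2229049 ≡ 1558 (mod 5051)
2733^16 ≡ 1558^2 = 2427364 ≡ 2884 (mod 5051)
2733^32 ≡ 2884^2 = 8317456 ≡ 3510 (mod 5051)
2733^64 ≡ 3510^2 = 12320100 ≡ 711 (mod 5051)
2733^128 ≡ 711^2 = 505521 ≡ 421 (mod 5051)
2733^256 ≡ 421^2 = 177241 ≡ 456 (mod 5051)
2733^461 = 2733^256 * 2733^128 * 2733^64 * 2733^8 * 2733^4 * 2733^1 ≡ 456 * 421 * 711 * 1558 * 1493 * 2733 (mod 5051).
Accumulate the product:
456 * 421 = 191976 ≡ 38
38 * 711 = 27018 ≡ 1763
1763 * 1558 = 2746754 ≡ 4061
4061 * 1493 = 6063073 ≡ 1873
1873 * 2733 = 5118909 ≡ 2246

2246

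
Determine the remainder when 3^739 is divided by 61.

41

739 in binary is 1011100011, i.e. 739 = 512 + 128 + 64 + 32 + 2 + 1.
3^1 ≡ 3 (mod 61)
3^2 ≡ 3^2 = 9 (mod 61)
3^4 ≡ 9^2 = 81 ≡ 20 (mod 61)
3^8 ≡ 20^2 = 400 ≡ 34 (mod 61)
3^16 ≡ 34^2 = 1156 ≡ 58 (mod 61)
3^32 ≡ 58^2 = 3364 ≡ 9 (mod 61)
3^64 ≡ 9^2 = 81 ≡ 20 (mod 61)
3^128 ≡ 20^2 = 400 ≡ 34 (mod 61)
3^256 ≡ 34^2 = 1156 ≡ 58 (mod 61)
3^512 ≡ 58^2 = 3364 ≡ 9 (mod 61)
3^739 = 3^512 · 3^128 · 3^64 · 3^32 · 3^2 · 3^1 ≡ 9 · 34 · 20 · 9 · 9 · 3 (mod 61).
Accumulate the product:
9 · 34 = 306 ≡ 1
1 · 20 = 20
20 · 9 = 180 ≡ 58
58 · 9 = 522 ≡ 34
34 · 3 = 102 ≡ 41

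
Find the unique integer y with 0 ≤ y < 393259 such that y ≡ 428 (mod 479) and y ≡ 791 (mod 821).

479⁻¹ mod 821: 479·12 ≡ 1 (mod 821), so 479⁻¹ ≡ 12.
y = 428 + 479·((791 − 428)·12 mod 821) = 428 + 479·251 = 120657.
Check: 120657 mod 479 = 428, 120657 mod 821 = 791. ✓

120657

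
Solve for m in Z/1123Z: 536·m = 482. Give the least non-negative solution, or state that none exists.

gcd(536, 1123) = 1, so a unique solution mod 1123 exists.
536⁻¹ ≡ 44 (mod 1123).
m ≡ 44·482 ≡ 994 (mod 1123).

994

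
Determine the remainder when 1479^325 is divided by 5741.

By square-and-multiply:
325 in binary is 101000101, i.e. 325 = 256 + 64 + 4 + 1.
1479^1 ≡ 1479 (mod 5741)
1479^2 ≡ 1479^2 = 2187441 ≡ 120 (mod 5741)
1479^4 ≡ 120^2 = 14400 ≡ 2918 (mod 5741)
1479^8 ≡ 2918^2 = 8514724 ≡ 821 (mod 5741)
1479^16 ≡ 821^2 = 674041 ≡ 2344 (mod 5741)
1479^32 ≡ 2344^2 = 5494336 ≡ 199 (mod 5741)
1479^64 ≡ 199^2 = 39601 ≡ 5155 (mod 5741)
1479^128 ≡ 5155^2 = 26574025 ≡ 4677 (mod 5741)
1479^256 ≡ 4677^2 = 21874329 ≡ 1119 (mod 5741)
1479^325 = 1479^256 · 1479^64 · 1479^4 · 1479^1 ≡ 1119 · 5155 · 2918 · 1479 (mod 5741).
Accumulate the product:
1119 · 5155 = 5768445 ≡ 4481
4481 · 2918 = 13075558 ≡ 3301
3301 · 1479 = 4882179 ≡ 2329

2329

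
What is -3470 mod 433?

427

-3470 = -9×433 + 427, so -3470 ≡ 427 (mod 433).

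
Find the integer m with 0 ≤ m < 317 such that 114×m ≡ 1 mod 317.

Apply the Euclidean algorithm and back-substitute:
317 = 2×114 + 89
114 = 1×89 + 25
89 = 3×25 + 14
25 = 1×14 + 11
14 = 1×11 + 3
11 = 3×3 + 2
3 = 1×2 + 1
2 = 2×1 + 0
gcd(114, 317) = 1, so the inverse exists.
Back-substitute for 1:
1 = 1×3 − 1×2
  = −1×11 + 4×3
  = 4×14 − 5×11
  = −5×25 + 9×14
  = 9×89 − 32×25
  = −32×114 + 41×89
  = 41×317 − 114×114
So 114⁻¹ ≡ −114 ≡ 203 (mod 317).

203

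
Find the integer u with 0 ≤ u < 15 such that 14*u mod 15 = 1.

14

Apply the Euclidean algorithm and back-substitute:
15 = 1×14 + 1
14 = 14×1 + 0
gcd(14, 15) = 1, so the inverse exists.
Bézout: 1 = 1×15 − 1×14.
So 14⁻¹ ≡ −1 ≡ 14 (mod 15).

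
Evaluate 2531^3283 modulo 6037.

1211

2531^1 ≡ 2531 (mod 6037)
2531^2 ≡ 2531^2 = 6405961 ≡ 704 (mod 6037)
2531^4 ≡ 704^2 = 495616 ≡ 582 (mod 6037)
2531^8 ≡ 582^2 = 338724 ≡ 652 (mod 6037)
2531^16 ≡ 652^2 = 425104 ≡ 2514 (mod 6037)
2531^32 ≡ 2514^2 = 6320196 ≡ 5494 (mod 6037)
2531^64 ≡ 5494^2 = 30184036 ≡ 5073 (mod 6037)
2531^128 ≡ 5073^2 = 25735329 ≡ 5635 (mod 6037)
2531^256 ≡ 5635^2 = 31753225 ≡ 4642 (mod 6037)
2531^512 ≡ 4642^2 = 21548164 ≡ 2111 (mod 6037)
2531^1024 ≡ 2111^2 = 4456321 ≡ 1015 (mod 6037)
2531^2048 ≡ 1015^2 = 1030225 ≡ 3935 (mod 6037)
2531^3283 = 2531^2048 * 2531^1024 * 2531^128 * 2531^64 * 2531^16 * 2531^2 * 2531^1 ≡ 3935 * 1015 * 5635 * 5073 * 2514 * 704 * 2531 (mod 6037).
Accumulate the product:
3935 * 1015 = 3994025 ≡ 3568
3568 * 5635 = 20105680 ≡ 2470
2470 * 5073 = 12530310 ≡ 3535
3535 * 2514 = 8886990 ≡ 526
526 * 704 = 370304 ≡ 2047
2047 * 2531 = 5180957 ≡ 1211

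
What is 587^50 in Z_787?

Compute successive squares:
50 in binary is 110010, i.e. 50 = 32 + 16 + 2.
587^1 ≡ 587 (mod 787)
587^2 ≡ 587^2 = 344569 ≡ 650 (mod 787)
587^4 ≡ 650^2 = 422500 ≡ 668 (mod 787)
587^8 ≡ 668^2 = 446224 ≡ 782 (mod 787)
587^16 ≡ 782^2 = 611524 ≡ 25 (mod 787)
587^32 ≡ 25^2 = 625 (mod 787)
587^50 = 587^32 * 587^16 * 587^2 ≡ 625 * 25 * 650 (mod 787).
Accumulate the product:
625 * 25 = 15625 ≡ 672
672 * 650 = 436800 ≡ 15

15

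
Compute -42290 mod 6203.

-42290 = -7*6203 + 1131, so -42290 ≡ 1131 (mod 6203).

1131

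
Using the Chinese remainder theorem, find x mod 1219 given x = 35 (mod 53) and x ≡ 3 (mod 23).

141

53⁻¹ mod 23: 53·10 ≡ 1 (mod 23), so 53⁻¹ ≡ 10.
x = 35 + 53·((3 − 35)·10 mod 23) = 35 + 53·2 = 141.
Check: 141 mod 53 = 35, 141 mod 23 = 3. ✓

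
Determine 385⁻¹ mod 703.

Apply the Euclidean algorithm and back-substitute:
703 = 1*385 + 318
385 = 1*318 + 67
318 = 4*67 + 50
67 = 1*50 + 17
50 = 2*17 + 16
17 = 1*16 + 1
16 = 16*1 + 0
gcd(385, 703) = 1, so the inverse exists.
Bézout: 1 = −23*703 + 42*385.
So 385⁻¹ ≡ 42 (mod 703).

42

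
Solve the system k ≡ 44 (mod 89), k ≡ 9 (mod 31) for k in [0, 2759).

133

89⁻¹ mod 31: 89×23 ≡ 1 (mod 31), so 89⁻¹ ≡ 23.
k = 44 + 89×((9 − 44)×23 mod 31) = 44 + 89×1 = 133.
Check: 133 mod 89 = 44, 133 mod 31 = 9. ✓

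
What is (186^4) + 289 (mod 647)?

(186)^4 ≡ 504 (mod 647)
504 + 289 = 793 ≡ 146 (mod 647)

146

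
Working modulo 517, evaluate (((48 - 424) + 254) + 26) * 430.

80

48 - 424 = -376 ≡ 141 (mod 517)
141 + 254 = 395
395 + 26 = 421
421 * 430 = 181030 ≡ 80 (mod 517)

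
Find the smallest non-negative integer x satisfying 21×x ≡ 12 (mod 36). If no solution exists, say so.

gcd(21, 36) = 3, and 3 | 12, so solutions exist.
Divide through by 3: 7×x = 4 (mod 12).
7⁻¹ ≡ 7 (mod 12).
x ≡ 7×4 ≡ 4 (mod 12).
The smallest non-negative solution is x = 4.

4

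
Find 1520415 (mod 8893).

1520415 = 170*8893 + 8605, so 1520415 ≡ 8605 (mod 8893).

8605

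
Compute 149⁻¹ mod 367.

By the extended Euclidean algorithm:
367 = 2*149 + 69
149 = 2*69 + 11
69 = 6*11 + 3
11 = 3*3 + 2
3 = 1*2 + 1
2 = 2*1 + 0
gcd(149, 367) = 1, so the inverse exists.
Back-substitute for 1:
1 = 1*3 − 1*2
  = −1*11 + 4*3
  = 4*69 − 25*11
  = −25*149 + 54*69
  = 54*367 − 133*149
So 149⁻¹ ≡ −133 ≡ 234 (mod 367).

234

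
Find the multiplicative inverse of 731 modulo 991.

991 = 1*731 + 260
731 = 2*260 + 211
260 = 1*211 + 49
211 = 4*49 + 15
49 = 3*15 + 4
15 = 3*4 + 3
4 = 1*3 + 1
3 = 3*1 + 0
gcd(731, 991) = 1, so the inverse exists.
Back-substitute for 1:
1 = 1*4 − 1*3
  = −1*15 + 4*4
  = 4*49 − 13*15
  = −13*211 + 56*49
  = 56*260 − 69*211
  = −69*731 + 194*260
  = 194*991 − 263*731
So 731⁻¹ ≡ −263 ≡ 728 (mod 991).

728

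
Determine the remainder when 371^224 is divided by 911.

584

371^1 ≡ 371 (mod 911)
371^2 ≡ 371^2 = 137641 ≡ 80 (mod 911)
371^4 ≡ 80^2 = 6400 ≡ 23 (mod 911)
371^8 ≡ 23^2 = 529 (mod 911)
371^16 ≡ 529^2 = 279841 ≡ 164 (mod 911)
371^32 ≡ 164^2 = 26896 ≡ 477 (mod 911)
371^64 ≡ 477^2 = 227529 ≡ 690 (mod 911)
371^128 ≡ 690^2 = 476100 ≡ 558 (mod 911)
371^224 = 371^128 * 371^64 * 371^32 ≡ 558 * 690 * 477 (mod 911).
Accumulate the product:
558 * 690 = 385020 ≡ 578
578 * 477 = 275706 ≡ 584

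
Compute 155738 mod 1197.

128

155738 = 130*1197 + 128, so 155738 ≡ 128 (mod 1197).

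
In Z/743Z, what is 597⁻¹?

229

By the extended Euclidean algorithm:
743 = 1×597 + 146
597 = 4×146 + 13
146 = 11×13 + 3
13 = 4×3 + 1
3 = 3×1 + 0
gcd(597, 743) = 1, so the inverse exists.
Bézout: 1 = −184×743 + 229×597.
So 597⁻¹ ≡ 229 (mod 743).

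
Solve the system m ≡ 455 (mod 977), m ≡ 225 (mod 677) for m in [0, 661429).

977⁻¹ mod 677: 977*422 ≡ 1 (mod 677), so 977⁻¹ ≡ 422.
m = 455 + 977*((225 − 455)*422 mod 677) = 455 + 977*428 = 418611.

418611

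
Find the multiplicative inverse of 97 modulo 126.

13

Run the extended Euclidean algorithm:
126 = 1×97 + 29
97 = 3×29 + 10
29 = 2×10 + 9
10 = 1×9 + 1
9 = 9×1 + 0
gcd(97, 126) = 1, so the inverse exists.
Bézout: 1 = −10×126 + 13×97.
So 97⁻¹ ≡ 13 (mod 126).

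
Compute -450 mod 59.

-450 = -8·59 + 22, so -450 ≡ 22 (mod 59).

22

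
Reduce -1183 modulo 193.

-1183 = -7*193 + 168, so -1183 ≡ 168 (mod 193).

168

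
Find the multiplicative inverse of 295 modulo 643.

279

643 = 2·295 + 53
295 = 5·53 + 30
53 = 1·30 + 23
30 = 1·23 + 7
23 = 3·7 + 2
7 = 3·2 + 1
2 = 2·1 + 0
gcd(295, 643) = 1, so the inverse exists.
Back-substitute for 1:
1 = 1·7 − 3·2
  = −3·23 + 10·7
  = 10·30 − 13·23
  = −13·53 + 23·30
  = 23·295 − 128·53
  = −128·643 + 279·295
So 295⁻¹ ≡ 279 (mod 643).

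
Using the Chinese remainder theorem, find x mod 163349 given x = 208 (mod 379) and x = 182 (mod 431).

82072

379⁻¹ mod 431: 379*58 ≡ 1 (mod 431), so 379⁻¹ ≡ 58.
x = 208 + 379*((182 − 208)*58 mod 431) = 208 + 379*216 = 82072.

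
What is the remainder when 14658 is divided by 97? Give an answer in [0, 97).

14658 = 151·97 + 11, so 14658 ≡ 11 (mod 97).

11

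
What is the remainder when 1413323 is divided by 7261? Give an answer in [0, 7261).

1413323 = 194*7261 + 4689, so 1413323 ≡ 4689 (mod 7261).

4689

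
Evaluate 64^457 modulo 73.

Compute successive squares:
457 in binary is 111001001, i.e. 457 = 256 + 128 + 64 + 8 + 1.
64^1 ≡ 64 (mod 73)
64^2 ≡ 64^2 = 4096 ≡ 8 (mod 73)
64^4 ≡ 8^2 = 64 (mod 73)
64^8 ≡ 64^2 = 4096 ≡ 8 (mod 73)
64^16 ≡ 8^2 = 64 (mod 73)
64^32 ≡ 64^2 = 4096 ≡ 8 (mod 73)
64^64 ≡ 8^2 = 64 (mod 73)
64^128 ≡ 64^2 = 4096 ≡ 8 (mod 73)
64^256 ≡ 8^2 = 64 (mod 73)
64^457 = 64^256 · 64^128 · 64^64 · 64^8 · 64^1 ≡ 64 · 8 · 64 · 8 · 64 (mod 73).
Accumulate the product:
64 · 8 = 512 ≡ 1
1 · 64 = 64
64 · 8 = 512 ≡ 1
1 · 64 = 64

64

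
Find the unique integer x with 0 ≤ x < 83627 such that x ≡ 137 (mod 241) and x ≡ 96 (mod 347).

62556

241⁻¹ mod 347: 241*36 ≡ 1 (mod 347), so 241⁻¹ ≡ 36.
x = 137 + 241*((96 − 137)*36 mod 347) = 137 + 241*259 = 62556.
Check: 62556 mod 241 = 137, 62556 mod 347 = 96. ✓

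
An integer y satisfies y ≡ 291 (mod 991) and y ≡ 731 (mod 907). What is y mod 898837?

991⁻¹ mod 907: 991×54 ≡ 1 (mod 907), so 991⁻¹ ≡ 54.
y = 291 + 991×((731 − 291)×54 mod 907) = 291 + 991×178 = 176689.

176689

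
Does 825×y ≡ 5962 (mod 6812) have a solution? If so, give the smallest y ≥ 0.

gcd(825, 6812) = 1, so a unique solution mod 6812 exists.
825⁻¹ ≡ 4145 (mod 6812).
y ≡ 4145×5962 ≡ 5366 (mod 6812).

5366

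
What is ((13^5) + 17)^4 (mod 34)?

18

(13)^5 ≡ 13 (mod 34)
13 + 17 = 30
(30)^4 ≡ 18 (mod 34)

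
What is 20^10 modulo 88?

10 in binary is 1010, i.e. 10 = 8 + 2.
20^1 ≡ 20 (mod 88)
20^2 ≡ 20^2 = 400 ≡ 48 (mod 88)
20^4 ≡ 48^2 = 2304 ≡ 16 (mod 88)
20^8 ≡ 16^2 = 256 ≡ 80 (mod 88)
20^10 = 20^8 × 20^2 ≡ 80 × 48 (mod 88).
80 × 48 = 3840 ≡ 56 (mod 88).

56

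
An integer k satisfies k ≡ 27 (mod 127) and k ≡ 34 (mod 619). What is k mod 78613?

127⁻¹ mod 619: 127·39 ≡ 1 (mod 619), so 127⁻¹ ≡ 39.
k = 27 + 127·((34 − 27)·39 mod 619) = 27 + 127·273 = 34698.

34698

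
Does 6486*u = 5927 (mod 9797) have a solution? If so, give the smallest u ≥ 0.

gcd(6486, 9797) = 1, so a unique solution mod 9797 exists.
6486⁻¹ ≡ 3962 (mod 9797).
u ≡ 3962*5927 ≡ 9162 (mod 9797).

9162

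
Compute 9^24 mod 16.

1

24 in binary is 11000, i.e. 24 = 16 + 8.
9^1 ≡ 9 (mod 16)
9^2 ≡ 9^2 = 81 ≡ 1 (mod 16)
9^4 ≡ 1^2 = 1 (mod 16)
9^8 ≡ 1^2 = 1 (mod 16)
9^16 ≡ 1^2 = 1 (mod 16)
9^24 = 9^16 * 9^8 ≡ 1 * 1 (mod 16).
1 * 1 = 1 ≡ 1 (mod 16).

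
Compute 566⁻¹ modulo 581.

581 = 1·566 + 15
566 = 37·15 + 11
15 = 1·11 + 4
11 = 2·4 + 3
4 = 1·3 + 1
3 = 3·1 + 0
gcd(566, 581) = 1, so the inverse exists.
Back-substitute for 1:
1 = 1·4 − 1·3
  = −1·11 + 3·4
  = 3·15 − 4·11
  = −4·566 + 151·15
  = 151·581 − 155·566
So 566⁻¹ ≡ −155 ≡ 426 (mod 581).

426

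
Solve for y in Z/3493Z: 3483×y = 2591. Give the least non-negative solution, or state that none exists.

gcd(3483, 3493) = 1, so a unique solution mod 3493 exists.
3483⁻¹ ≡ 2445 (mod 3493).
y ≡ 2445×2591 ≡ 2186 (mod 3493).

2186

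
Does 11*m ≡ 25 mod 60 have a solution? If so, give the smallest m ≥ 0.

gcd(11, 60) = 1, so a unique solution mod 60 exists.
11⁻¹ ≡ 11 (mod 60).
m ≡ 11*25 ≡ 35 (mod 60).

35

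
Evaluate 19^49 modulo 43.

37

By square-and-multiply:
49 in binary is 110001, i.e. 49 = 32 + 16 + 1.
19^1 ≡ 19 (mod 43)
19^2 ≡ 19^2 = 361 ≡ 17 (mod 43)
19^4 ≡ 17^2 = 289 ≡ 31 (mod 43)
19^8 ≡ 31^2 = 961 ≡ 15 (mod 43)
19^16 ≡ 15^2 = 225 ≡ 10 (mod 43)
19^32 ≡ 10^2 = 100 ≡ 14 (mod 43)
19^49 = 19^32 * 19^16 * 19^1 ≡ 14 * 10 * 19 (mod 43).
Accumulate the product:
14 * 10 = 140 ≡ 11
11 * 19 = 209 ≡ 37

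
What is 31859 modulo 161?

31859 = 197·161 + 142, so 31859 ≡ 142 (mod 161).

142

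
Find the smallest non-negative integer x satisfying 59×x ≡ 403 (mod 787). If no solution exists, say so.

407

gcd(59, 787) = 1, so a unique solution mod 787 exists.
59⁻¹ ≡ 747 (mod 787).
x ≡ 747×403 ≡ 407 (mod 787).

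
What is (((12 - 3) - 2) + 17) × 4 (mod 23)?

4

12 - 3 = 9
9 - 2 = 7
7 + 17 = 24 ≡ 1 (mod 23)
1 × 4 = 4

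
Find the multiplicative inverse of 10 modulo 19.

Run the extended Euclidean algorithm:
19 = 1*10 + 9
10 = 1*9 + 1
9 = 9*1 + 0
gcd(10, 19) = 1, so the inverse exists.
Bézout: 1 = −1*19 + 2*10.
So 10⁻¹ ≡ 2 (mod 19).

2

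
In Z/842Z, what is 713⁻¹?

842 = 1·713 + 129
713 = 5·129 + 68
129 = 1·68 + 61
68 = 1·61 + 7
61 = 8·7 + 5
7 = 1·5 + 2
5 = 2·2 + 1
2 = 2·1 + 0
gcd(713, 842) = 1, so the inverse exists.
Back-substitute for 1:
1 = 1·5 − 2·2
  = −2·7 + 3·5
  = 3·61 − 26·7
  = −26·68 + 29·61
  = 29·129 − 55·68
  = −55·713 + 304·129
  = 304·842 − 359·713
So 713⁻¹ ≡ −359 ≡ 483 (mod 842).

483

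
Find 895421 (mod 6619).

895421 = 135·6619 + 1856, so 895421 ≡ 1856 (mod 6619).

1856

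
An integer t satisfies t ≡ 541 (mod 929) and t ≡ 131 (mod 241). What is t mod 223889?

107376

929⁻¹ mod 241: 929×179 ≡ 1 (mod 241), so 929⁻¹ ≡ 179.
t = 541 + 929×((131 − 541)×179 mod 241) = 541 + 929×115 = 107376.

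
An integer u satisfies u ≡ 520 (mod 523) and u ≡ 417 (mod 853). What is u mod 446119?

523⁻¹ mod 853: 523×716 ≡ 1 (mod 853), so 523⁻¹ ≡ 716.
u = 520 + 523×((417 − 520)×716 mod 853) = 520 + 523×463 = 242669.

242669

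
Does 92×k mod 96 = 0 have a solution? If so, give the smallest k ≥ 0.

gcd(92, 96) = 4, and 4 | 0, so solutions exist.
Divide through by 4: 23×k ≡ 0 (mod 24).
23⁻¹ ≡ 23 (mod 24).
k ≡ 23×0 ≡ 0 (mod 24).
The smallest non-negative solution is k = 0.

0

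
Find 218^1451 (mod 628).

Using repeated squaring:
1451 in binary is 10110101011, i.e. 1451 = 1024 + 256 + 128 + 32 + 8 + 2 + 1.
218^1 ≡ 218 (mod 628)
218^2 ≡ 218^2 = 47524 ≡ 424 (mod 628)
218^4 ≡ 424^2 = 179776 ≡ 168 (mod 628)
218^8 ≡ 168^2 = 28224 ≡ 592 (mod 628)
218^16 ≡ 592^2 = 350464 ≡ 40 (mod 628)
218^32 ≡ 40^2 = 1600 ≡ 344 (mod 628)
218^64 ≡ 344^2 = 118336 ≡ 272 (mod 628)
218^128 ≡ 272^2 = 73984 ≡ 508 (mod 628)
218^256 ≡ 508^2 = 258064 ≡ 584 (mod 628)
218^512 ≡ 584^2 = 341056 ≡ 52 (mod 628)
218^1024 ≡ 52^2 = 2704 ≡ 192 (mod 628)
218^1451 = 218^1024 × 218^256 × 218^128 × 218^32 × 218^8 × 218^2 × 218^1 ≡ 192 × 584 × 508 × 344 × 592 × 424 × 218 (mod 628).
Accumulate the product:
192 × 584 = 112128 ≡ 344
344 × 508 = 174752 ≡ 168
168 × 344 = 57792 ≡ 16
16 × 592 = 9472 ≡ 52
52 × 424 = 22048 ≡ 68
68 × 218 = 14824 ≡ 380

380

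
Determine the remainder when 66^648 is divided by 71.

54

648 in binary is 1010001000, i.e. 648 = 512 + 128 + 8.
66^1 ≡ 66 (mod 71)
66^2 ≡ 66^2 = 4356 ≡ 25 (mod 71)
66^4 ≡ 25^2 = 625 ≡ 57 (mod 71)
66^8 ≡ 57^2 = 3249 ≡ 54 (mod 71)
66^16 ≡ 54^2 = 2916 ≡ 5 (mod 71)
66^32 ≡ 5^2 = 25 (mod 71)
66^64 ≡ 25^2 = 625 ≡ 57 (mod 71)
66^128 ≡ 57^2 = 3249 ≡ 54 (mod 71)
66^256 ≡ 54^2 = 2916 ≡ 5 (mod 71)
66^512 ≡ 5^2 = 25 (mod 71)
66^648 = 66^512 × 66^128 × 66^8 ≡ 25 × 54 × 54 (mod 71).
Accumulate the product:
25 × 54 = 1350 ≡ 1
1 × 54 = 54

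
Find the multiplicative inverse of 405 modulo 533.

254

By the extended Euclidean algorithm:
533 = 1×405 + 128
405 = 3×128 + 21
128 = 6×21 + 2
21 = 10×2 + 1
2 = 2×1 + 0
gcd(405, 533) = 1, so the inverse exists.
Bézout: 1 = −193×533 + 254×405.
So 405⁻¹ ≡ 254 (mod 533).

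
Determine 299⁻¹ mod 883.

Run the extended Euclidean algorithm:
883 = 2*299 + 285
299 = 1*285 + 14
285 = 20*14 + 5
14 = 2*5 + 4
5 = 1*4 + 1
4 = 4*1 + 0
gcd(299, 883) = 1, so the inverse exists.
Back-substitute for 1:
1 = 1*5 − 1*4
  = −1*14 + 3*5
  = 3*285 − 61*14
  = −61*299 + 64*285
  = 64*883 − 189*299
So 299⁻¹ ≡ −189 ≡ 694 (mod 883).

694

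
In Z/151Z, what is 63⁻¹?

12

151 = 2×63 + 25
63 = 2×25 + 13
25 = 1×13 + 12
13 = 1×12 + 1
12 = 12×1 + 0
gcd(63, 151) = 1, so the inverse exists.
Bézout: 1 = −5×151 + 12×63.
So 63⁻¹ ≡ 12 (mod 151).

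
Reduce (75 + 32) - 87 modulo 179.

75 + 32 = 107
107 - 87 = 20

20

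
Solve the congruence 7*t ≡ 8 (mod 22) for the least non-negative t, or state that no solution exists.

gcd(7, 22) = 1, so a unique solution mod 22 exists.
7⁻¹ ≡ 19 (mod 22).
t ≡ 19*8 ≡ 20 (mod 22).

20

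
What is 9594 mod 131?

31

9594 = 73*131 + 31, so 9594 ≡ 31 (mod 131).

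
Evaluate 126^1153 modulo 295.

Compute successive squares:
1153 in binary is 10010000001, i.e. 1153 = 1024 + 128 + 1.
126^1 ≡ 126 (mod 295)
126^2 ≡ 126^2 = 15876 ≡ 241 (mod 295)
126^4 ≡ 241^2 = 58081 ≡ 261 (mod 295)
126^8 ≡ 261^2 = 68121 ≡ 271 (mod 295)
126^16 ≡ 271^2 = 73441 ≡ 281 (mod 295)
126^32 ≡ 281^2 = 78961 ≡ 196 (mod 295)
126^64 ≡ 196^2 = 38416 ≡ 66 (mod 295)
126^128 ≡ 66^2 = 4356 ≡ 226 (mod 295)
126^256 ≡ 226^2 = 51076 ≡ 41 (mod 295)
126^512 ≡ 41^2 = 1681 ≡ 206 (mod 295)
126^1024 ≡ 206^2 = 42436 ≡ 251 (mod 295)
126^1153 = 126^1024 * 126^128 * 126^1 ≡ 251 * 226 * 126 (mod 295).
Accumulate the product:
251 * 226 = 56726 ≡ 86
86 * 126 = 10836 ≡ 216

216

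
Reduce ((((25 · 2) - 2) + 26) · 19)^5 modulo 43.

12

25 · 2 = 50 ≡ 7 (mod 43)
7 - 2 = 5
5 + 26 = 31
31 · 19 = 589 ≡ 30 (mod 43)
(30)^5 ≡ 12 (mod 43)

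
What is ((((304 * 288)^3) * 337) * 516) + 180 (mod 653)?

372

304 * 288 = 87552 ≡ 50 (mod 653)
(50)^3 ≡ 277 (mod 653)
277 * 337 = 93349 ≡ 623 (mod 653)
623 * 516 = 321468 ≡ 192 (mod 653)
192 + 180 = 372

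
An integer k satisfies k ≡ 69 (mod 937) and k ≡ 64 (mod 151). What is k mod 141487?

937⁻¹ mod 151: 937×39 ≡ 1 (mod 151), so 937⁻¹ ≡ 39.
k = 69 + 937×((64 − 69)×39 mod 151) = 69 + 937×107 = 100328.
Check: 100328 mod 937 = 69, 100328 mod 151 = 64. ✓

100328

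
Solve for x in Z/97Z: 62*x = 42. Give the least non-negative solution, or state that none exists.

gcd(62, 97) = 1, so a unique solution mod 97 exists.
62⁻¹ ≡ 36 (mod 97).
x ≡ 36*42 ≡ 57 (mod 97).

57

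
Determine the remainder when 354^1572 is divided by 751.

729

1572 in binary is 11000100100, i.e. 1572 = 1024 + 512 + 32 + 4.
354^1 ≡ 354 (mod 751)
354^2 ≡ 354^2 = 125316 ≡ 650 (mod 751)
354^4 ≡ 650^2 = 422500 ≡ 438 (mod 751)
354^8 ≡ 438^2 = 191844 ≡ 339 (mod 751)
354^16 ≡ 339^2 = 114921 ≡ 18 (mod 751)
354^32 ≡ 18^2 = 324 (mod 751)
354^64 ≡ 324^2 = 104976 ≡ 587 (mod 751)
354^128 ≡ 587^2 = 344569 ≡ 611 (mod 751)
354^256 ≡ 611^2 = 373321 ≡ 74 (mod 751)
354^512 ≡ 74^2 = 5476 ≡ 219 (mod 751)
354^1024 ≡ 219^2 = 47961 ≡ 648 (mod 751)
354^1572 = 354^1024 * 354^512 * 354^32 * 354^4 ≡ 648 * 219 * 324 * 438 (mod 751).
Accumulate the product:
648 * 219 = 141912 ≡ 724
724 * 324 = 234576 ≡ 264
264 * 438 = 115632 ≡ 729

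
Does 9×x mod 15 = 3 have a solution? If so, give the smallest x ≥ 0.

2

gcd(9, 15) = 3, and 3 | 3, so solutions exist.
Divide through by 3: 3×x mod 5 = 1.
3⁻¹ ≡ 2 (mod 5).
x ≡ 2×1 ≡ 2 (mod 5).
The smallest non-negative solution is x = 2.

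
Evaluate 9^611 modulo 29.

By square-and-multiply:
9^1 ≡ 9 (mod 29)
9^2 ≡ 9^2 = 81 ≡ 23 (mod 29)
9^4 ≡ 23^2 = 529 ≡ 7 (mod 29)
9^8 ≡ 7^2 = 49 ≡ 20 (mod 29)
9^16 ≡ 20^2 = 400 ≡ 23 (mod 29)
9^32 ≡ 23^2 = 529 ≡ 7 (mod 29)
9^64 ≡ 7^2 = 49 ≡ 20 (mod 29)
9^128 ≡ 20^2 = 400 ≡ 23 (mod 29)
9^256 ≡ 23^2 = 529 ≡ 7 (mod 29)
9^512 ≡ 7^2 = 49 ≡ 20 (mod 29)
9^611 = 9^512 × 9^64 × 9^32 × 9^2 × 9^1 ≡ 20 × 20 × 7 × 23 × 9 (mod 29).
Accumulate the product:
20 × 20 = 400 ≡ 23
23 × 7 = 161 ≡ 16
16 × 23 = 368 ≡ 20
20 × 9 = 180 ≡ 6

6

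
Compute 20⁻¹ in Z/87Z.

87 = 4×20 + 7
20 = 2×7 + 6
7 = 1×6 + 1
6 = 6×1 + 0
gcd(20, 87) = 1, so the inverse exists.
Back-substitute for 1:
1 = 1×7 − 1×6
  = −1×20 + 3×7
  = 3×87 − 13×20
So 20⁻¹ ≡ −13 ≡ 74 (mod 87).

74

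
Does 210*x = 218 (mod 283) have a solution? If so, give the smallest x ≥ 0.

gcd(210, 283) = 1, so a unique solution mod 283 exists.
210⁻¹ ≡ 31 (mod 283).
x ≡ 31*218 ≡ 249 (mod 283).

249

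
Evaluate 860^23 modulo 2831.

2631

Compute successive squares:
23 in binary is 10111, i.e. 23 = 16 + 4 + 2 + 1.
860^1 ≡ 860 (mod 2831)
860^2 ≡ 860^2 = 739600 ≡ 709 (mod 2831)
860^4 ≡ 709^2 = 502681 ≡ 1594 (mod 2831)
860^8 ≡ 1594^2 = 2540836 ≡ 1429 (mod 2831)
860^16 ≡ 1429^2 = 2042041 ≡ 890 (mod 2831)
860^23 = 860^16 · 860^4 · 860^2 · 860^1 ≡ 890 · 1594 · 709 · 860 (mod 2831).
Accumulate the product:
890 · 1594 = 1418660 ≡ 329
329 · 709 = 233261 ≡ 1119
1119 · 860 = 962340 ≡ 2631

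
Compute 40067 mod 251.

40067 = 159·251 + 158, so 40067 ≡ 158 (mod 251).

158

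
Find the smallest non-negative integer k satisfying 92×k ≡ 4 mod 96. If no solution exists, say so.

23

gcd(92, 96) = 4, and 4 | 4, so solutions exist.
Divide through by 4: 23×k mod 24 = 1.
23⁻¹ ≡ 23 (mod 24).
k ≡ 23×1 ≡ 23 (mod 24).
The smallest non-negative solution is k = 23.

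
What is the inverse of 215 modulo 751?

By the extended Euclidean algorithm:
751 = 3×215 + 106
215 = 2×106 + 3
106 = 35×3 + 1
3 = 3×1 + 0
gcd(215, 751) = 1, so the inverse exists.
Bézout: 1 = 71×751 − 248×215.
So 215⁻¹ ≡ −248 ≡ 503 (mod 751).

503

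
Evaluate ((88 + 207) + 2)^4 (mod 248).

88 + 207 = 295 ≡ 47 (mod 248)
47 + 2 = 49
(49)^4 ≡ 41 (mod 248)

41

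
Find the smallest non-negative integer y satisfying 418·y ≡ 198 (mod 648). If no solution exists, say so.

171

gcd(418, 648) = 2, and 2 | 198, so solutions exist.
Divide through by 2: 209·y ≡ 99 (mod 324).
209⁻¹ ≡ 293 (mod 324).
y ≡ 293·99 ≡ 171 (mod 324).
The smallest non-negative solution is y = 171.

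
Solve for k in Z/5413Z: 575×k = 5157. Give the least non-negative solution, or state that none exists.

gcd(575, 5413) = 1, so a unique solution mod 5413 exists.
575⁻¹ ≡ 2570 (mod 5413).
k ≡ 2570×5157 ≡ 2466 (mod 5413).

2466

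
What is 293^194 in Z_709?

Using repeated squaring:
293^1 ≡ 293 (mod 709)
293^2 ≡ 293^2 = 85849 ≡ 60 (mod 709)
293^4 ≡ 60^2 = 3600 ≡ 55 (mod 709)
293^8 ≡ 55^2 = 3025 ≡ 189 (mod 709)
293^16 ≡ 189^2 = 35721 ≡ 271 (mod 709)
293^32 ≡ 271^2 = 73441 ≡ 414 (mod 709)
293^64 ≡ 414^2 = 171396 ≡ 527 (mod 709)
293^128 ≡ 527^2 = 277729 ≡ 510 (mod 709)
293^194 = 293^128 · 293^64 · 293^2 ≡ 510 · 527 · 60 (mod 709).
Accumulate the product:
510 · 527 = 268770 ≡ 59
59 · 60 = 3540 ≡ 704

704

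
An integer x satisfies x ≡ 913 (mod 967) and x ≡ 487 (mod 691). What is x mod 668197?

967⁻¹ mod 691: 967·343 ≡ 1 (mod 691), so 967⁻¹ ≡ 343.
x = 913 + 967·((487 − 913)·343 mod 691) = 913 + 967·374 = 362571.
Check: 362571 mod 967 = 913, 362571 mod 691 = 487. ✓

362571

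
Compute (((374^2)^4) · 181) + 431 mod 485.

(374)^2 ≡ 196 (mod 485)
(196)^4 ≡ 16 (mod 485)
16 · 181 = 2896 ≡ 471 (mod 485)
471 + 431 = 902 ≡ 417 (mod 485)

417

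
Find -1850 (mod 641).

-1850 = -3·641 + 73, so -1850 ≡ 73 (mod 641).

73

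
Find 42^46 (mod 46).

16

By square-and-multiply:
46 in binary is 101110, i.e. 46 = 32 + 8 + 4 + 2.
42^1 ≡ 42 (mod 46)
42^2 ≡ 42^2 = 1764 ≡ 16 (mod 46)
42^4 ≡ 16^2 = 256 ≡ 26 (mod 46)
42^8 ≡ 26^2 = 676 ≡ 32 (mod 46)
42^16 ≡ 32^2 = 1024 ≡ 12 (mod 46)
42^32 ≡ 12^2 = 144 ≡ 6 (mod 46)
42^46 = 42^32 × 42^8 × 42^4 × 42^2 ≡ 6 × 32 × 26 × 16 (mod 46).
Accumulate the product:
6 × 32 = 192 ≡ 8
8 × 26 = 208 ≡ 24
24 × 16 = 384 ≡ 16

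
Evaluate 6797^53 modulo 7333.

Compute successive squares:
53 in binary is 110101, i.e. 53 = 32 + 16 + 4 + 1.
6797^1 ≡ 6797 (mod 7333)
6797^2 ≡ 6797^2 = 46199209 ≡ 1309 (mod 7333)
6797^4 ≡ 1309^2 = 1713481 ≡ 4892 (mod 7333)
6797^8 ≡ 4892^2 = 23931664 ≡ 4085 (mod 7333)
6797^16 ≡ 4085^2 = 16687225 ≡ 4650 (mod 7333)
6797^32 ≡ 4650^2 = 21622500 ≡ 4816 (mod 7333)
6797^53 = 6797^32 · 6797^16 · 6797^4 · 6797^1 ≡ 4816 · 4650 · 4892 · 6797 (mod 7333).
Accumulate the product:
4816 · 4650 = 22394400 ≡ 6751
6751 · 4892 = 33025892 ≡ 5393
5393 · 6797 = 36656221 ≡ 5887

5887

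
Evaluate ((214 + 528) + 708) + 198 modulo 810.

214 + 528 = 742
742 + 708 = 1450 ≡ 640 (mod 810)
640 + 198 = 838 ≡ 28 (mod 810)

28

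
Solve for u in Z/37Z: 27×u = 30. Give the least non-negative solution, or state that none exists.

34

gcd(27, 37) = 1, so a unique solution mod 37 exists.
27⁻¹ ≡ 11 (mod 37).
u ≡ 11×30 ≡ 34 (mod 37).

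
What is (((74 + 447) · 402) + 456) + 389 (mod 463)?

74 + 447 = 521 ≡ 58 (mod 463)
58 · 402 = 23316 ≡ 166 (mod 463)
166 + 456 = 622 ≡ 159 (mod 463)
159 + 389 = 548 ≡ 85 (mod 463)

85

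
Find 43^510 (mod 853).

By square-and-multiply:
510 in binary is 111111110, i.e. 510 = 256 + 128 + 64 + 32 + 16 + 8 + 4 + 2.
43^1 ≡ 43 (mod 853)
43^2 ≡ 43^2 = 1849 ≡ 143 (mod 853)
43^4 ≡ 143^2 = 20449 ≡ 830 (mod 853)
43^8 ≡ 830^2 = 688900 ≡ 529 (mod 853)
43^16 ≡ 529^2 = 279841 ≡ 57 (mod 853)
43^32 ≡ 57^2 = 3249 ≡ 690 (mod 853)
43^64 ≡ 690^2 = 476100 ≡ 126 (mod 853)
43^128 ≡ 126^2 = 15876 ≡ 522 (mod 853)
43^256 ≡ 522^2 = 272484 ≡ 377 (mod 853)
43^510 = 43^256 × 43^128 × 43^64 × 43^32 × 43^16 × 43^8 × 43^4 × 43^2 ≡ 377 × 522 × 126 × 690 × 57 × 529 × 830 × 143 (mod 853).
Accumulate the product:
377 × 522 = 196794 ≡ 604
604 × 126 = 76104 ≡ 187
187 × 690 = 129030 ≡ 227
227 × 57 = 12939 ≡ 144
144 × 529 = 76176 ≡ 259
259 × 830 = 214970 ≡ 14
14 × 143 = 2002 ≡ 296

296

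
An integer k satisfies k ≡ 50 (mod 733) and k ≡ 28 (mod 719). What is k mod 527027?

733⁻¹ mod 719: 733·565 ≡ 1 (mod 719), so 733⁻¹ ≡ 565.
k = 50 + 733·((28 − 50)·565 mod 719) = 50 + 733·512 = 375346.
Check: 375346 mod 733 = 50, 375346 mod 719 = 28. ✓

375346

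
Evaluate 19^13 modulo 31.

14

19^1 ≡ 19 (mod 31)
19^2 ≡ 19^2 = 361 ≡ 20 (mod 31)
19^4 ≡ 20^2 = 400 ≡ 28 (mod 31)
19^8 ≡ 28^2 = 784 ≡ 9 (mod 31)
19^13 = 19^8 × 19^4 × 19^1 ≡ 9 × 28 × 19 (mod 31).
Accumulate the product:
9 × 28 = 252 ≡ 4
4 × 19 = 76 ≡ 14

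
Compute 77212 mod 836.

300

77212 = 92×836 + 300, so 77212 ≡ 300 (mod 836).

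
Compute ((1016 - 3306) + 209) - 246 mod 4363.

1016 - 3306 = -2290 ≡ 2073 (mod 4363)
2073 + 209 = 2282
2282 - 246 = 2036

2036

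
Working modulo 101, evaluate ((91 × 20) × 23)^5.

39

91 × 20 = 1820 ≡ 2 (mod 101)
2 × 23 = 46
(46)^5 ≡ 39 (mod 101)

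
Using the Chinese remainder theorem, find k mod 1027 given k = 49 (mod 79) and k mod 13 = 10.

79⁻¹ mod 13: 79×1 ≡ 1 (mod 13), so 79⁻¹ ≡ 1.
k = 49 + 79×((10 − 49)×1 mod 13) = 49 + 79×0 = 49.
Check: 49 mod 79 = 49, 49 mod 13 = 10. ✓

49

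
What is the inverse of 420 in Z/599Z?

Apply the Euclidean algorithm and back-substitute:
599 = 1*420 + 179
420 = 2*179 + 62
179 = 2*62 + 55
62 = 1*55 + 7
55 = 7*7 + 6
7 = 1*6 + 1
6 = 6*1 + 0
gcd(420, 599) = 1, so the inverse exists.
Back-substitute for 1:
1 = 1*7 − 1*6
  = −1*55 + 8*7
  = 8*62 − 9*55
  = −9*179 + 26*62
  = 26*420 − 61*179
  = −61*599 + 87*420
So 420⁻¹ ≡ 87 (mod 599).

87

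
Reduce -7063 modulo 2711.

1070

-7063 = -3·2711 + 1070, so -7063 ≡ 1070 (mod 2711).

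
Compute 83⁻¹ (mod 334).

165

By the extended Euclidean algorithm:
334 = 4·83 + 2
83 = 41·2 + 1
2 = 2·1 + 0
gcd(83, 334) = 1, so the inverse exists.
Bézout: 1 = −41·334 + 165·83.
So 83⁻¹ ≡ 165 (mod 334).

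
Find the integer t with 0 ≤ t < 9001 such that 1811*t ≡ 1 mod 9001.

2167

By the extended Euclidean algorithm:
9001 = 4·1811 + 1757
1811 = 1·1757 + 54
1757 = 32·54 + 29
54 = 1·29 + 25
29 = 1·25 + 4
25 = 6·4 + 1
4 = 4·1 + 0
gcd(1811, 9001) = 1, so the inverse exists.
Back-substitute for 1:
1 = 1·25 − 6·4
  = −6·29 + 7·25
  = 7·54 − 13·29
  = −13·1757 + 423·54
  = 423·1811 − 436·1757
  = −436·9001 + 2167·1811
So 1811⁻¹ ≡ 2167 (mod 9001).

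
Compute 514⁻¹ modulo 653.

202

By the extended Euclidean algorithm:
653 = 1×514 + 139
514 = 3×139 + 97
139 = 1×97 + 42
97 = 2×42 + 13
42 = 3×13 + 3
13 = 4×3 + 1
3 = 3×1 + 0
gcd(514, 653) = 1, so the inverse exists.
Bézout: 1 = −159×653 + 202×514.
So 514⁻¹ ≡ 202 (mod 653).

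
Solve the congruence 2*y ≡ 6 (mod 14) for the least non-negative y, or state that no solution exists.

3

gcd(2, 14) = 2, and 2 | 6, so solutions exist.
Divide through by 2: 1*y mod 7 = 3.
1⁻¹ ≡ 1 (mod 7).
y ≡ 1*3 ≡ 3 (mod 7).
The smallest non-negative solution is y = 3.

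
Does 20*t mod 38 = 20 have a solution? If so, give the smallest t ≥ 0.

gcd(20, 38) = 2, and 2 | 20, so solutions exist.
Divide through by 2: 10*t ≡ 10 (mod 19).
10⁻¹ ≡ 2 (mod 19).
t ≡ 2*10 ≡ 1 (mod 19).
The smallest non-negative solution is t = 1.

1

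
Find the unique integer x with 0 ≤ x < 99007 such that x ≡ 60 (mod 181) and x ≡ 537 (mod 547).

181⁻¹ mod 547: 181*136 ≡ 1 (mod 547), so 181⁻¹ ≡ 136.
x = 60 + 181*((537 − 60)*136 mod 547) = 60 + 181*326 = 59066.

59066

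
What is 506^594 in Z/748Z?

Using repeated squaring:
506^1 ≡ 506 (mod 748)
506^2 ≡ 506^2 = 256036 ≡ 220 (mod 748)
506^4 ≡ 220^2 = 48400 ≡ 528 (mod 748)
506^8 ≡ 528^2 = 278784 ≡ 528 (mod 748)
506^16 ≡ 528^2 = 278784 ≡ 528 (mod 748)
506^32 ≡ 528^2 = 278784 ≡ 528 (mod 748)
506^64 ≡ 528^2 = 278784 ≡ 528 (mod 748)
506^128 ≡ 528^2 = 278784 ≡ 528 (mod 748)
506^256 ≡ 528^2 = 278784 ≡ 528 (mod 748)
506^512 ≡ 528^2 = 278784 ≡ 528 (mod 748)
506^594 = 506^512 · 506^64 · 506^16 · 506^2 ≡ 528 · 528 · 528 · 220 (mod 748).
Accumulate the product:
528 · 528 = 278784 ≡ 528
528 · 528 = 278784 ≡ 528
528 · 220 = 116160 ≡ 220

220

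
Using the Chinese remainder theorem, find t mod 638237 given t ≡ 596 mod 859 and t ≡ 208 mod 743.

859⁻¹ mod 743: 859*237 ≡ 1 (mod 743), so 859⁻¹ ≡ 237.
t = 596 + 859*((208 − 596)*237 mod 743) = 596 + 859*176 = 151780.

151780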